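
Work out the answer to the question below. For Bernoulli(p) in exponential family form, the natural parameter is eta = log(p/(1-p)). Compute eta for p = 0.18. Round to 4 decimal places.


Natural parameter for Bernoulli: eta = log(p/(1-p)).
p = 0.18, 1-p = 0.82.
p/(1-p) = 0.219512.
eta = log(0.219512) = -1.5163

-1.5163


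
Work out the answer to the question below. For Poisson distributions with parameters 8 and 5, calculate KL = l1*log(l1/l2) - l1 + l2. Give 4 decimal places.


KL divergence for Poisson:
KL = l1*log(l1/l2) - l1 + l2.
l1 = 8, l2 = 5.
log(8/5) = 0.470004.
l1*log(l1/l2) = 8 * 0.470004 = 3.760029.
KL = 3.760029 - 8 + 5 = 0.7600

0.7600


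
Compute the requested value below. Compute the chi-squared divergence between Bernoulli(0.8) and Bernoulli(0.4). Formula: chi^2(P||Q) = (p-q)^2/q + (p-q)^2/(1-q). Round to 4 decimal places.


Chi-squared divergence between Bernoulli distributions:
chi^2 = (p-q)^2/q + (p-q)^2/(1-q).
p = 0.8, q = 0.4, p-q = 0.4.
(p-q)^2 = 0.16.
term1 = 0.16/0.4 = 0.4.
term2 = 0.16/0.6 = 0.266667.
chi^2 = 0.4 + 0.266667 = 0.6667

0.6667


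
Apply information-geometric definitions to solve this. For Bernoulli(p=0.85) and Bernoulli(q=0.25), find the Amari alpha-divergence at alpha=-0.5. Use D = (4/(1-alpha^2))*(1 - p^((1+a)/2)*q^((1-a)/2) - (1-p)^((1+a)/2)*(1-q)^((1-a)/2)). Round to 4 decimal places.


Amari alpha-divergence:
D = (4/(1-alpha^2))*(1 - p^((1+a)/2)*q^((1-a)/2) - (1-p)^((1+a)/2)*(1-q)^((1-a)/2)).
alpha = -0.5, p = 0.85, q = 0.25.
e1 = (1+alpha)/2 = 0.25, e2 = (1-alpha)/2 = 0.75.
t1 = p^e1 * q^e2 = 0.85^0.25 * 0.25^0.75 = 0.339477.
t2 = (1-p)^e1 * (1-q)^e2 = 0.15^0.25 * 0.75^0.75 = 0.501555.
4/(1-alpha^2) = 5.333333.
D = 5.333333*(1 - 0.339477 - 0.501555) = 0.8478

0.8478


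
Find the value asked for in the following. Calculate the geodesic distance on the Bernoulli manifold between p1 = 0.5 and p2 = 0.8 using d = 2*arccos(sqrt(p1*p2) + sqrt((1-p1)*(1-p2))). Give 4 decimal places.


Geodesic distance on Bernoulli manifold:
d(p1,p2) = 2*arccos(sqrt(p1*p2) + sqrt((1-p1)*(1-p2))).
sqrt(p1*p2) = sqrt(0.5*0.8) = 0.632456.
sqrt((1-p1)*(1-p2)) = sqrt(0.5*0.2) = 0.316228.
arg = 0.632456 + 0.316228 = 0.948683.
d = 2*arccos(0.948683) = 0.6435

0.6435


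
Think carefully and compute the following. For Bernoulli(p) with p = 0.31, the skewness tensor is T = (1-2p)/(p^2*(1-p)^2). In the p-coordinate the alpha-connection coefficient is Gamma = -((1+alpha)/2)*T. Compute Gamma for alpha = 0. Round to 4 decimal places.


Skewness (Amari-Chentsov) tensor: T = (1-2p)/(p^2*(1-p)^2).
p = 0.31, 1-2p = 0.38, p^2 = 0.0961, (1-p)^2 = 0.4761.
T = 0.38/(0.0961 * 0.4761) = 8.305428.
In the p-coordinate, Gamma^(alpha) = Gamma^(0) - (alpha/2)*T with Gamma^(0) = (1/2)*g'(p) = -T/2,
so Gamma^(alpha) = -((1+alpha)/2)*T.
alpha = 0, -(1+alpha)/2 = -0.5.
Gamma = -0.5 * 8.305428 = -4.1527

-4.1527


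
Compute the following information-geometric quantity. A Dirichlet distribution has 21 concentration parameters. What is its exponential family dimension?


Exponential family dimension calculation:
Dirichlet with 21 components has 21 natural parameters.

21


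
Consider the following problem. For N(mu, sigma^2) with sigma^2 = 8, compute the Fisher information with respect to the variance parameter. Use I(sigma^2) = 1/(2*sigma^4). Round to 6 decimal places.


Fisher information for variance: I(sigma^2) = 1/(2*sigma^4).
sigma^2 = 8, so sigma^4 = 64.
I = 1/(2*64) = 1/128 = 0.007813

0.007813


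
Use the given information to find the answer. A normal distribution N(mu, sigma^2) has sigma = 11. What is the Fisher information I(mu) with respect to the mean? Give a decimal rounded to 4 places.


The Fisher information for the mean of a normal distribution is I(mu) = 1/sigma^2.
sigma = 11, so sigma^2 = 121.
I(mu) = 1/121 = 0.0083

0.0083


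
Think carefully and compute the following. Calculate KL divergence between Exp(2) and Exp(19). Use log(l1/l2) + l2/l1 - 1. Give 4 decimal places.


KL divergence for exponential family:
KL = log(l1/l2) + l2/l1 - 1.
log(2/19) = -2.251292.
19/2 = 9.5.
KL = -2.251292 + 9.5 - 1 = 6.2487

6.2487


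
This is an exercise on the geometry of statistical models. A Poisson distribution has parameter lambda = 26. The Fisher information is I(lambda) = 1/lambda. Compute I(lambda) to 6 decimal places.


Fisher information for Poisson: I(lambda) = 1/lambda.
lambda = 26.
I(lambda) = 1/26 = 0.038462

0.038462


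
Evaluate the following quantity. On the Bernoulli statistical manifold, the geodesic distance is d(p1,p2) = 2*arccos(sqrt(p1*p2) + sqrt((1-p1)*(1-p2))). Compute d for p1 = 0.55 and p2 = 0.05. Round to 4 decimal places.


Geodesic distance on Bernoulli manifold:
d(p1,p2) = 2*arccos(sqrt(p1*p2) + sqrt((1-p1)*(1-p2))).
sqrt(p1*p2) = sqrt(0.55*0.05) = 0.165831.
sqrt((1-p1)*(1-p2)) = sqrt(0.45*0.95) = 0.653835.
arg = 0.165831 + 0.653835 = 0.819666.
d = 2*arccos(0.819666) = 1.2199

1.2199


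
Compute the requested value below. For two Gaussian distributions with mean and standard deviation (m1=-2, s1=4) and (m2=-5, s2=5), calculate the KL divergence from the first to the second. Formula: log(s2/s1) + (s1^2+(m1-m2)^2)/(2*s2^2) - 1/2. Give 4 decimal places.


KL divergence between normal distributions:
KL = log(s2/s1) + (s1^2 + (m1-m2)^2)/(2*s2^2) - 1/2.
log(5/4) = 0.223144.
(4^2 + (-2--5)^2)/(2*5^2) = (16 + 9)/50 = 0.5.
KL = 0.223144 + 0.5 - 0.5 = 0.2231

0.2231


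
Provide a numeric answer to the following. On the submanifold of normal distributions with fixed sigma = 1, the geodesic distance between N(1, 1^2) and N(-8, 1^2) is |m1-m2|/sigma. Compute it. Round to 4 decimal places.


On the fixed-variance normal subfamily, geodesic distance = |m1-m2|/sigma.
|1 - -8| = 9.
sigma = 1.
d = 9/1 = 9.0000

9.0000


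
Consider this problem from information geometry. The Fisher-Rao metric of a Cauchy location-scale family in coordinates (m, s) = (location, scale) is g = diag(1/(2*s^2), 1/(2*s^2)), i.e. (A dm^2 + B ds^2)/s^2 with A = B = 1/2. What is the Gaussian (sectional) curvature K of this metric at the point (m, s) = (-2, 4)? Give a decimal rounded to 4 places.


The metric has the form g = (A dm^2 + B ds^2)/s^2 with A = 1/2, B = 1/2.
Substitute u = sqrt(A/B)*m: g = B*(du^2 + ds^2)/s^2, i.e. B times the
Poincare upper half-plane metric, which has constant Gaussian curvature -1.
Scaling a 2D metric by a constant c divides the Gaussian curvature by c,
so K = -1/B = -1/(1/2) = -2.0000 everywhere (the point (m, s) = (-2, 4) is irrelevant:
the curvature is constant).
The requested Gaussian curvature is K = -2.0000.

-2.0000


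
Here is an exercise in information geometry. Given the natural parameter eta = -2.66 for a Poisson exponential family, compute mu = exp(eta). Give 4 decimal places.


Expectation parameter for Poisson exponential family:
mu = exp(eta).
eta = -2.66.
mu = exp(-2.66) = 0.0699

0.0699


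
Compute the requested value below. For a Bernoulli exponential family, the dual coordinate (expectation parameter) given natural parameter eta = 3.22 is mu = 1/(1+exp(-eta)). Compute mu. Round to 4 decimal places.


Dual coordinate (expectation parameter) for Bernoulli:
mu = 1/(1+exp(-eta)).
eta = 3.22.
exp(-eta) = exp(-3.22) = 0.039955.
mu = 1/(1+0.039955) = 0.9616

0.9616


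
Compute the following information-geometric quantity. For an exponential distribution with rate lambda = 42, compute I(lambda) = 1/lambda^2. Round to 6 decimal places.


Fisher information for exponential: I(lambda) = 1/lambda^2.
lambda = 42, lambda^2 = 1764.
I = 1/1764 = 0.000567

0.000567


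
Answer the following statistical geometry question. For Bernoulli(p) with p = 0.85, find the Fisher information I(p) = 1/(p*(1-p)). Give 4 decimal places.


For Bernoulli(p), Fisher information is I(p) = 1/(p*(1-p)).
p = 0.85, 1-p = 0.15.
p*(1-p) = 0.1275.
I(p) = 1/0.1275 = 7.8431

7.8431


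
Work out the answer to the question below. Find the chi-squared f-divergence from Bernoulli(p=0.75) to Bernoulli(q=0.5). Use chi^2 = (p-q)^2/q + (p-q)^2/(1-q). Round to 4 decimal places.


Chi-squared divergence between Bernoulli distributions:
chi^2 = (p-q)^2/q + (p-q)^2/(1-q).
p = 0.75, q = 0.5, p-q = 0.25.
(p-q)^2 = 0.0625.
term1 = 0.0625/0.5 = 0.125.
term2 = 0.0625/0.5 = 0.125.
chi^2 = 0.125 + 0.125 = 0.2500

0.2500


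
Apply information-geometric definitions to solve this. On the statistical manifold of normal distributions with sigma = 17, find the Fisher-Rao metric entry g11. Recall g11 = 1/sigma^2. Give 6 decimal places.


For the 2-parameter normal family, the Fisher metric has:
  g11 = 1/sigma^2, g22 = 2/sigma^2.
sigma = 17, sigma^2 = 289.
g11 = 0.003460

0.003460


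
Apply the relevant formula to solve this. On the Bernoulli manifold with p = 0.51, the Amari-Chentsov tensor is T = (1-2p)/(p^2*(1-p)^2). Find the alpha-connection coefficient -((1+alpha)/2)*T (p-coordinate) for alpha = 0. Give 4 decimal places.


Skewness (Amari-Chentsov) tensor: T = (1-2p)/(p^2*(1-p)^2).
p = 0.51, 1-2p = -0.02, p^2 = 0.2601, (1-p)^2 = 0.2401.
T = -0.02/(0.2601 * 0.2401) = -0.320256.
In the p-coordinate, Gamma^(alpha) = Gamma^(0) - (alpha/2)*T with Gamma^(0) = (1/2)*g'(p) = -T/2,
so Gamma^(alpha) = -((1+alpha)/2)*T.
alpha = 0, -(1+alpha)/2 = -0.5.
Gamma = -0.5 * -0.320256 = 0.1601

0.1601


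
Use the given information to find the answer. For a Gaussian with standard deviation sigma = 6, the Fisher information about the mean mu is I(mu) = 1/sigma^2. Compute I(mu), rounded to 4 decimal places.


The Fisher information for the mean of a normal distribution is I(mu) = 1/sigma^2.
sigma = 6, so sigma^2 = 36.
I(mu) = 1/36 = 0.0278

0.0278


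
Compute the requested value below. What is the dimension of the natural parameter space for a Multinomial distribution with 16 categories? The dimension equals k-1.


Exponential family dimension calculation:
For Multinomial with k=16 categories, dim = k-1 = 15.

15


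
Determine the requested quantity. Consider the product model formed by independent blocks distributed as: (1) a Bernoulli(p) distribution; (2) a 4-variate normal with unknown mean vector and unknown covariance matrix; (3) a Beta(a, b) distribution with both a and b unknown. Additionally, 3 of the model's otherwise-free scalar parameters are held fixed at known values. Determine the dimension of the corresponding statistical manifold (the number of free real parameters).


The dimension of a statistical manifold equals the number of free
(independent) real parameters of the model. For a product of independent
blocks the parameter counts add.
- Bernoulli (p): 1.
- 4-variate normal: 4 (mean) + 4*5/2 = 10 (symmetric covariance) = 14.
- Beta (a, b): 2.
Total = 1 + 14 + 2 = 17.
3 parameter(s) fixed at known values: 17 - 3 = 14.
Dimension = 14

14


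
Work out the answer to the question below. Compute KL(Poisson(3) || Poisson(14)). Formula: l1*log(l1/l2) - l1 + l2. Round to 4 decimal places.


KL divergence for Poisson:
KL = l1*log(l1/l2) - l1 + l2.
l1 = 3, l2 = 14.
log(3/14) = -1.540445.
l1*log(l1/l2) = 3 * -1.540445 = -4.621335.
KL = -4.621335 - 3 + 14 = 6.3787

6.3787


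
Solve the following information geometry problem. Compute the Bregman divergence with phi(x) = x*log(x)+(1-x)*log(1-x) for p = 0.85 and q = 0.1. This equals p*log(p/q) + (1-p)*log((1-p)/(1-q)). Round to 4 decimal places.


Bregman divergence with negative entropy generator:
D = p*log(p/q) + (1-p)*log((1-p)/(1-q)).
p = 0.85, q = 0.1.
p*log(p/q) = 0.85*log(0.85/0.1) = 1.819056.
(1-p)*log((1-p)/(1-q)) = 0.15*log(0.15/0.9) = -0.268764.
D = 1.819056 + -0.268764 = 1.5503

1.5503


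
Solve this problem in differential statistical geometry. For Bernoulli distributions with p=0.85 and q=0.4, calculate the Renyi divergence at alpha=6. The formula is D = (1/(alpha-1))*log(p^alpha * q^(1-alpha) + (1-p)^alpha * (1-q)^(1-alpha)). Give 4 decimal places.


Renyi divergence of order alpha between Bernoulli distributions:
D = (1/(alpha-1))*log(p^alpha * q^(1-alpha) + (1-p)^alpha * (1-q)^(1-alpha)).
alpha = 6, p = 0.85, q = 0.4.
p^alpha * q^(1-alpha) = 0.85^6 * 0.4^-5 = 36.831007.
(1-p)^alpha * (1-q)^(1-alpha) = 0.15^6 * 0.6^-5 = 0.000146.
sum = 36.831007 + 0.000146 = 36.831154.
D = (1/5)*log(36.831154) = 0.7213

0.7213


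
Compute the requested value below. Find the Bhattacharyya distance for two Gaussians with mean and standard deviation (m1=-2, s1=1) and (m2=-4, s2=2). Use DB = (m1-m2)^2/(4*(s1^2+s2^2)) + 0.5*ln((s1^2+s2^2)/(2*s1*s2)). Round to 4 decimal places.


Bhattacharyya distance between two Gaussians:
DB = (m1-m2)^2/(4*(s1^2+s2^2)) + (1/2)*ln((s1^2+s2^2)/(2*s1*s2)).
(m1-m2)^2 = (2)^2 = 4.
s1^2+s2^2 = 1 + 4 = 5.
term1 = 4/20 = 0.2.
term2 = 0.5*ln(5/4.0) = 0.111572.
DB = 0.2 + 0.111572 = 0.3116

0.3116


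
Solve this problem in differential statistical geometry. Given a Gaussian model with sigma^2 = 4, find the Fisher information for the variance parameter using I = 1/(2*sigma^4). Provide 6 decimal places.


Fisher information for variance: I(sigma^2) = 1/(2*sigma^4).
sigma^2 = 4, so sigma^4 = 16.
I = 1/(2*16) = 1/32 = 0.031250

0.031250


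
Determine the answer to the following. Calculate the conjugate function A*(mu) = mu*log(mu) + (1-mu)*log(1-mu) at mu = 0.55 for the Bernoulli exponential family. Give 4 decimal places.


Legendre transform for Bernoulli:
A*(mu) = mu*log(mu) + (1-mu)*log(1-mu).
mu = 0.55, 1-mu = 0.45.
mu*log(mu) = 0.55*log(0.55) = -0.32881.
(1-mu)*log(1-mu) = 0.45*log(0.45) = -0.359328.
A* = -0.32881 + -0.359328 = -0.6881

-0.6881


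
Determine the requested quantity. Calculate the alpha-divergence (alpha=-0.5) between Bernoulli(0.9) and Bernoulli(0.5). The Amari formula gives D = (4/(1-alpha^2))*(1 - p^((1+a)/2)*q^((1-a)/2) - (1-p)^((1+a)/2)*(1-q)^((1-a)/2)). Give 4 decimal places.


Amari alpha-divergence:
D = (4/(1-alpha^2))*(1 - p^((1+a)/2)*q^((1-a)/2) - (1-p)^((1+a)/2)*(1-q)^((1-a)/2)).
alpha = -0.5, p = 0.9, q = 0.5.
e1 = (1+alpha)/2 = 0.25, e2 = (1-alpha)/2 = 0.75.
t1 = p^e1 * q^e2 = 0.9^0.25 * 0.5^0.75 = 0.579146.
t2 = (1-p)^e1 * (1-q)^e2 = 0.1^0.25 * 0.5^0.75 = 0.33437.
4/(1-alpha^2) = 5.333333.
D = 5.333333*(1 - 0.579146 - 0.33437) = 0.4612

0.4612


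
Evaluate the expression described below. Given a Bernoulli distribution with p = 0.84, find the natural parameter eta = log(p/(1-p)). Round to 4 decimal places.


Natural parameter for Bernoulli: eta = log(p/(1-p)).
p = 0.84, 1-p = 0.16.
p/(1-p) = 5.25.
eta = log(5.25) = 1.6582

1.6582


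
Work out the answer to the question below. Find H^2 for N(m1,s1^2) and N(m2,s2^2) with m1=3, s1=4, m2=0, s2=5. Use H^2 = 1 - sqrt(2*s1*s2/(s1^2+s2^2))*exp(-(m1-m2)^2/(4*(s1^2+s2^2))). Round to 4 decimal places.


Squared Hellinger distance for Gaussians:
H^2 = 1 - sqrt(2*s1*s2/(s1^2+s2^2)) * exp(-(m1-m2)^2/(4*(s1^2+s2^2))).
s1^2 = 16, s2^2 = 25, s1^2+s2^2 = 41.
sqrt(2*4*5/(41)) = 0.98773.
(m1-m2)^2 = (3)^2 = 9.
exp(-9/(4*41)) = exp(-0.054878) = 0.946601.
H^2 = 1 - 0.98773*0.946601 = 0.0650

0.0650


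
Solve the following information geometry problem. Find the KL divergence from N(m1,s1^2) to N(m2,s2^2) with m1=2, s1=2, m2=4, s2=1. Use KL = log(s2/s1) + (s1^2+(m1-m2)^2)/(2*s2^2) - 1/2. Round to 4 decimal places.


KL divergence between normal distributions:
KL = log(s2/s1) + (s1^2 + (m1-m2)^2)/(2*s2^2) - 1/2.
log(1/2) = -0.693147.
(2^2 + (2-4)^2)/(2*1^2) = (4 + 4)/2 = 4.0.
KL = -0.693147 + 4.0 - 0.5 = 2.8069

2.8069


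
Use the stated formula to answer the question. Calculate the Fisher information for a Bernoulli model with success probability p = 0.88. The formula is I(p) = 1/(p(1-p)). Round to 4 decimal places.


For Bernoulli(p), Fisher information is I(p) = 1/(p*(1-p)).
p = 0.88, 1-p = 0.12.
p*(1-p) = 0.1056.
I(p) = 1/0.1056 = 9.4697

9.4697


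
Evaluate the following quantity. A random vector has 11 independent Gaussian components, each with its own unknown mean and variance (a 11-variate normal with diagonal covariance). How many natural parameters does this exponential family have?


Exponential family dimension calculation:
Each univariate normal has two natural parameters (mu/sigma^2 and -1/(2 sigma^2)).
With 11 independent components, dim = 2 * 11 = 22.

22


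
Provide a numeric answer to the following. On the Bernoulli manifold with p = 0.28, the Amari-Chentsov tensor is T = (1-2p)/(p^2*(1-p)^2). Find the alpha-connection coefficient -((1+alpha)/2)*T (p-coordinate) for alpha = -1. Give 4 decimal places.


Skewness (Amari-Chentsov) tensor: T = (1-2p)/(p^2*(1-p)^2).
p = 0.28, 1-2p = 0.44, p^2 = 0.0784, (1-p)^2 = 0.5184.
T = 0.44/(0.0784 * 0.5184) = 10.82609.
In the p-coordinate, Gamma^(alpha) = Gamma^(0) - (alpha/2)*T with Gamma^(0) = (1/2)*g'(p) = -T/2,
so Gamma^(alpha) = -((1+alpha)/2)*T.
alpha = -1, -(1+alpha)/2 = 0.0.
Gamma = 0.0 * 10.82609 = 0.0000

0.0000


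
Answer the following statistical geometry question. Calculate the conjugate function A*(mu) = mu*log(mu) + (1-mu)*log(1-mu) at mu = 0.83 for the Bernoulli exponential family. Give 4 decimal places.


Legendre transform for Bernoulli:
A*(mu) = mu*log(mu) + (1-mu)*log(1-mu).
mu = 0.83, 1-mu = 0.17.
mu*log(mu) = 0.83*log(0.83) = -0.154654.
(1-mu)*log(1-mu) = 0.17*log(0.17) = -0.301233.
A* = -0.154654 + -0.301233 = -0.4559

-0.4559


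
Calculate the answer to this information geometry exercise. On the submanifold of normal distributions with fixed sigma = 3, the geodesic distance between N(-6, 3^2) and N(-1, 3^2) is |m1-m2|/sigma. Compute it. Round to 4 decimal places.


On the fixed-variance normal subfamily, geodesic distance = |m1-m2|/sigma.
|-6 - -1| = 5.
sigma = 3.
d = 5/3 = 1.6667

1.6667


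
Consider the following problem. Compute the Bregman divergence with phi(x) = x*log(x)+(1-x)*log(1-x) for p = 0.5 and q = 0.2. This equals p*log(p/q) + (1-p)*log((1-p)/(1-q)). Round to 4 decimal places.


Bregman divergence with negative entropy generator:
D = p*log(p/q) + (1-p)*log((1-p)/(1-q)).
p = 0.5, q = 0.2.
p*log(p/q) = 0.5*log(0.5/0.2) = 0.458145.
(1-p)*log((1-p)/(1-q)) = 0.5*log(0.5/0.8) = -0.235002.
D = 0.458145 + -0.235002 = 0.2231

0.2231


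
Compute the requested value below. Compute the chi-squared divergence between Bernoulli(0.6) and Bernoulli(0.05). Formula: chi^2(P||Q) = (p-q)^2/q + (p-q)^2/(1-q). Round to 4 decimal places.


Chi-squared divergence between Bernoulli distributions:
chi^2 = (p-q)^2/q + (p-q)^2/(1-q).
p = 0.6, q = 0.05, p-q = 0.55.
(p-q)^2 = 0.3025.
term1 = 0.3025/0.05 = 6.05.
term2 = 0.3025/0.95 = 0.318421.
chi^2 = 6.05 + 0.318421 = 6.3684

6.3684


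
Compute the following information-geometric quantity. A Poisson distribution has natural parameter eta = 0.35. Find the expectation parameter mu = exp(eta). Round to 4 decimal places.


Expectation parameter for Poisson exponential family:
mu = exp(eta).
eta = 0.35.
mu = exp(0.35) = 1.4191

1.4191


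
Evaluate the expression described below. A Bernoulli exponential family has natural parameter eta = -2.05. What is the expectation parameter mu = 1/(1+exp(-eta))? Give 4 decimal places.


Dual coordinate (expectation parameter) for Bernoulli:
mu = 1/(1+exp(-eta)).
eta = -2.05.
exp(-eta) = exp(2.05) = 7.767901.
mu = 1/(1+7.767901) = 0.1141

0.1141


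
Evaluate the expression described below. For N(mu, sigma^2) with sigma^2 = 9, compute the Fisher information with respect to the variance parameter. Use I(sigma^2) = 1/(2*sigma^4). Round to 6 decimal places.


Fisher information for variance: I(sigma^2) = 1/(2*sigma^4).
sigma^2 = 9, so sigma^4 = 81.
I = 1/(2*81) = 1/162 = 0.006173

0.006173


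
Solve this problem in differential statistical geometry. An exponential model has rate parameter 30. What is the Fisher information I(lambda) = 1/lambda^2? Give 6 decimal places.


Fisher information for exponential: I(lambda) = 1/lambda^2.
lambda = 30, lambda^2 = 900.
I = 1/900 = 0.001111

0.001111


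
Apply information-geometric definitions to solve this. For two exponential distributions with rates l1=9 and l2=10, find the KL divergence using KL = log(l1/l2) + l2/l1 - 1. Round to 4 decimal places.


KL divergence for exponential family:
KL = log(l1/l2) + l2/l1 - 1.
log(9/10) = -0.105361.
10/9 = 1.111111.
KL = -0.105361 + 1.111111 - 1 = 0.0058

0.0058


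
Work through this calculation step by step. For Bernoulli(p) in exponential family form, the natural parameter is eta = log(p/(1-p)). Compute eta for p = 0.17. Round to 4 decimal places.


Natural parameter for Bernoulli: eta = log(p/(1-p)).
p = 0.17, 1-p = 0.83.
p/(1-p) = 0.204819.
eta = log(0.204819) = -1.5856

-1.5856


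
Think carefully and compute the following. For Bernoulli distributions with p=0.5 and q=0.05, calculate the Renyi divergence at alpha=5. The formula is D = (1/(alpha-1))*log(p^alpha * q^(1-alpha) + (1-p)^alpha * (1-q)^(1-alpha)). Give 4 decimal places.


Renyi divergence of order alpha between Bernoulli distributions:
D = (1/(alpha-1))*log(p^alpha * q^(1-alpha) + (1-p)^alpha * (1-q)^(1-alpha)).
alpha = 5, p = 0.5, q = 0.05.
p^alpha * q^(1-alpha) = 0.5^5 * 0.05^-4 = 5000.0.
(1-p)^alpha * (1-q)^(1-alpha) = 0.5^5 * 0.95^-4 = 0.038367.
sum = 5000.0 + 0.038367 = 5000.038367.
D = (1/4)*log(5000.038367) = 2.1293

2.1293


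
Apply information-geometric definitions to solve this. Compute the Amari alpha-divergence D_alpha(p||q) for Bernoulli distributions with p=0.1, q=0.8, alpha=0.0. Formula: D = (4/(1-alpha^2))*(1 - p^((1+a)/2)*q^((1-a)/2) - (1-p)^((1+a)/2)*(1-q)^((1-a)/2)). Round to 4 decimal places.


Amari alpha-divergence:
D = (4/(1-alpha^2))*(1 - p^((1+a)/2)*q^((1-a)/2) - (1-p)^((1+a)/2)*(1-q)^((1-a)/2)).
alpha = 0.0, p = 0.1, q = 0.8.
e1 = (1+alpha)/2 = 0.5, e2 = (1-alpha)/2 = 0.5.
t1 = p^e1 * q^e2 = 0.1^0.5 * 0.8^0.5 = 0.282843.
t2 = (1-p)^e1 * (1-q)^e2 = 0.9^0.5 * 0.2^0.5 = 0.424264.
4/(1-alpha^2) = 4.0.
D = 4.0*(1 - 0.282843 - 0.424264) = 1.1716

1.1716


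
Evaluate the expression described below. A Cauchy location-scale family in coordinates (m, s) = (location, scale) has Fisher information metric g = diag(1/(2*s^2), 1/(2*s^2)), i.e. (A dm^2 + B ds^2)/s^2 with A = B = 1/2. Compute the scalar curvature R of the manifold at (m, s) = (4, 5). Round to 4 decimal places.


The metric has the form g = (A dm^2 + B ds^2)/s^2 with A = 1/2, B = 1/2.
Substitute u = sqrt(A/B)*m: g = B*(du^2 + ds^2)/s^2, i.e. B times the
Poincare upper half-plane metric, which has constant Gaussian curvature -1.
Scaling a 2D metric by a constant c divides the Gaussian curvature by c,
so K = -1/B = -1/(1/2) = -2.0000 everywhere (the point (m, s) = (4, 5) is irrelevant:
the curvature is constant).
Scalar curvature in dimension 2: R = 2K = -2/(1/2) = -4.0000.

-4.0000


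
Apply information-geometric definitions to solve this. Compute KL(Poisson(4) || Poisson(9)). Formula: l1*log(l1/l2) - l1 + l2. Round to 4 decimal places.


KL divergence for Poisson:
KL = l1*log(l1/l2) - l1 + l2.
l1 = 4, l2 = 9.
log(4/9) = -0.81093.
l1*log(l1/l2) = 4 * -0.81093 = -3.243721.
KL = -3.243721 - 4 + 9 = 1.7563

1.7563


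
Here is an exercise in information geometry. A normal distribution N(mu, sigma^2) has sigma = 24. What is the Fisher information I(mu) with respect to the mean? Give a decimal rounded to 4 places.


The Fisher information for the mean of a normal distribution is I(mu) = 1/sigma^2.
sigma = 24, so sigma^2 = 576.
I(mu) = 1/576 = 0.0017

0.0017


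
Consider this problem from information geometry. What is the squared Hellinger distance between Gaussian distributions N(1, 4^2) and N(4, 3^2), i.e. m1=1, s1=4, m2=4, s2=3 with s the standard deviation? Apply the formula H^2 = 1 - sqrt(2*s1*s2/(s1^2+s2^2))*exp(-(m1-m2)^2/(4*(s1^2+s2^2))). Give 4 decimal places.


Squared Hellinger distance for Gaussians:
H^2 = 1 - sqrt(2*s1*s2/(s1^2+s2^2)) * exp(-(m1-m2)^2/(4*(s1^2+s2^2))).
s1^2 = 16, s2^2 = 9, s1^2+s2^2 = 25.
sqrt(2*4*3/(25)) = 0.979796.
(m1-m2)^2 = (-3)^2 = 9.
exp(-9/(4*25)) = exp(-0.09) = 0.913931.
H^2 = 1 - 0.979796*0.913931 = 0.1045

0.1045


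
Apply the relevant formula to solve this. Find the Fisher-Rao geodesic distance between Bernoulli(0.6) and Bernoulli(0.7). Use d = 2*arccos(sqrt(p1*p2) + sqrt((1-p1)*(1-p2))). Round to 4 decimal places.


Geodesic distance on Bernoulli manifold:
d(p1,p2) = 2*arccos(sqrt(p1*p2) + sqrt((1-p1)*(1-p2))).
sqrt(p1*p2) = sqrt(0.6*0.7) = 0.648074.
sqrt((1-p1)*(1-p2)) = sqrt(0.4*0.3) = 0.34641.
arg = 0.648074 + 0.34641 = 0.994484.
d = 2*arccos(0.994484) = 0.2102

0.2102


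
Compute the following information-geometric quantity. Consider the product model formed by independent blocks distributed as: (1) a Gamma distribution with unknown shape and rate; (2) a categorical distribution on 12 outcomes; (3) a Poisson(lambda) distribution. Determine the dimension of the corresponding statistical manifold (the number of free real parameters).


The dimension of a statistical manifold equals the number of free
(independent) real parameters of the model. For a product of independent
blocks the parameter counts add.
- Gamma (shape, rate): 2.
- categorical on 12 outcomes (probabilities sum to 1): 12-1 = 11.
- Poisson (lambda): 1.
Total = 2 + 11 + 1 = 14.
Dimension = 14

14


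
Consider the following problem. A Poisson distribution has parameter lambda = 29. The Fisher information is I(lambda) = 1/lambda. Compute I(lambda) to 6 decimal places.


Fisher information for Poisson: I(lambda) = 1/lambda.
lambda = 29.
I(lambda) = 1/29 = 0.034483

0.034483


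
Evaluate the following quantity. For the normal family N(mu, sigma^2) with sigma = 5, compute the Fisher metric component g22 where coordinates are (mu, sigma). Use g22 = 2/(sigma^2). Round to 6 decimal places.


For the 2-parameter normal family, the Fisher metric has:
  g11 = 1/sigma^2, g22 = 2/sigma^2.
sigma = 5, sigma^2 = 25.
g22 = 0.080000

0.080000


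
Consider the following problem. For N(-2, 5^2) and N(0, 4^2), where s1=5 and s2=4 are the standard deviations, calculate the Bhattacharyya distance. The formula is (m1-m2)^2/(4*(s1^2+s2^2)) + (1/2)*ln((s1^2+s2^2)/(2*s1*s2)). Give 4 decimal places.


Bhattacharyya distance between two Gaussians:
DB = (m1-m2)^2/(4*(s1^2+s2^2)) + (1/2)*ln((s1^2+s2^2)/(2*s1*s2)).
(m1-m2)^2 = (-2)^2 = 4.
s1^2+s2^2 = 25 + 16 = 41.
term1 = 4/164 = 0.02439.
term2 = 0.5*ln(41/40.0) = 0.012346.
DB = 0.02439 + 0.012346 = 0.0367

0.0367


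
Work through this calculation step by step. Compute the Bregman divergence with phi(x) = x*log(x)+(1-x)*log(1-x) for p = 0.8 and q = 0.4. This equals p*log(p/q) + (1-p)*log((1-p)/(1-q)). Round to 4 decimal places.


Bregman divergence with negative entropy generator:
D = p*log(p/q) + (1-p)*log((1-p)/(1-q)).
p = 0.8, q = 0.4.
p*log(p/q) = 0.8*log(0.8/0.4) = 0.554518.
(1-p)*log((1-p)/(1-q)) = 0.2*log(0.2/0.6) = -0.219722.
D = 0.554518 + -0.219722 = 0.3348

0.3348


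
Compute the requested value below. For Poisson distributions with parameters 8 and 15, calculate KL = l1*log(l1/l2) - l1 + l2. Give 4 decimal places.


KL divergence for Poisson:
KL = l1*log(l1/l2) - l1 + l2.
l1 = 8, l2 = 15.
log(8/15) = -0.628609.
l1*log(l1/l2) = 8 * -0.628609 = -5.028869.
KL = -5.028869 - 8 + 15 = 1.9711

1.9711


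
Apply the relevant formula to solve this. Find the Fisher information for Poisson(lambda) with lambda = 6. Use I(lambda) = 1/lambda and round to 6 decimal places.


Fisher information for Poisson: I(lambda) = 1/lambda.
lambda = 6.
I(lambda) = 1/6 = 0.166667

0.166667


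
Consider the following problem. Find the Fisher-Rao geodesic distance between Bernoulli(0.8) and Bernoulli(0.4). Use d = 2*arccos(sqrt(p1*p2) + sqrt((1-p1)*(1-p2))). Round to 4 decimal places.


Geodesic distance on Bernoulli manifold:
d(p1,p2) = 2*arccos(sqrt(p1*p2) + sqrt((1-p1)*(1-p2))).
sqrt(p1*p2) = sqrt(0.8*0.4) = 0.565685.
sqrt((1-p1)*(1-p2)) = sqrt(0.2*0.6) = 0.34641.
arg = 0.565685 + 0.34641 = 0.912096.
d = 2*arccos(0.912096) = 0.8449

0.8449


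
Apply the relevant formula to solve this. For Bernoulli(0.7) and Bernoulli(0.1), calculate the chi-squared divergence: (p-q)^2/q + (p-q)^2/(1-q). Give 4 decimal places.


Chi-squared divergence between Bernoulli distributions:
chi^2 = (p-q)^2/q + (p-q)^2/(1-q).
p = 0.7, q = 0.1, p-q = 0.6.
(p-q)^2 = 0.36.
term1 = 0.36/0.1 = 3.6.
term2 = 0.36/0.9 = 0.4.
chi^2 = 3.6 + 0.4 = 4.0000

4.0000


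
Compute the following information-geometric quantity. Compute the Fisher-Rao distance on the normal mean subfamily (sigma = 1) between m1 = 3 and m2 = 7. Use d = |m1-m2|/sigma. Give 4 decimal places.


On the fixed-variance normal subfamily, geodesic distance = |m1-m2|/sigma.
|3 - 7| = 4.
sigma = 1.
d = 4/1 = 4.0000

4.0000


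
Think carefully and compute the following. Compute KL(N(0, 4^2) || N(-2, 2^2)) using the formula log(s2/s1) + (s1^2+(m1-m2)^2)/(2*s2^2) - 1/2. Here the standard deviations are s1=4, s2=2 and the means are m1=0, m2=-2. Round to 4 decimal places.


KL divergence between normal distributions:
KL = log(s2/s1) + (s1^2 + (m1-m2)^2)/(2*s2^2) - 1/2.
log(2/4) = -0.693147.
(4^2 + (0--2)^2)/(2*2^2) = (16 + 4)/8 = 2.5.
KL = -0.693147 + 2.5 - 0.5 = 1.3069

1.3069


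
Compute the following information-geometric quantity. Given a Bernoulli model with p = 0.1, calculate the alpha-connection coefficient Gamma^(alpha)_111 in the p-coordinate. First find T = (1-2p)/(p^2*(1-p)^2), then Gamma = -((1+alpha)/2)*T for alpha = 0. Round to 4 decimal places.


Skewness (Amari-Chentsov) tensor: T = (1-2p)/(p^2*(1-p)^2).
p = 0.1, 1-2p = 0.8, p^2 = 0.01, (1-p)^2 = 0.81.
T = 0.8/(0.01 * 0.81) = 98.765432.
In the p-coordinate, Gamma^(alpha) = Gamma^(0) - (alpha/2)*T with Gamma^(0) = (1/2)*g'(p) = -T/2,
so Gamma^(alpha) = -((1+alpha)/2)*T.
alpha = 0, -(1+alpha)/2 = -0.5.
Gamma = -0.5 * 98.765432 = -49.3827

-49.3827


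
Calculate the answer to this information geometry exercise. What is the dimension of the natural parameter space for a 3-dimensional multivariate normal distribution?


Exponential family dimension calculation:
For 3-dim MVN: mean has 3 params, covariance has 3*4/2 = 6 unique entries.
Total dim = 3 + 6 = 9.

9


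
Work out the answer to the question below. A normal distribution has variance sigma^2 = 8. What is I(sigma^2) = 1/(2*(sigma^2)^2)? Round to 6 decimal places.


Fisher information for variance: I(sigma^2) = 1/(2*sigma^4).
sigma^2 = 8, so sigma^4 = 64.
I = 1/(2*64) = 1/128 = 0.007813

0.007813


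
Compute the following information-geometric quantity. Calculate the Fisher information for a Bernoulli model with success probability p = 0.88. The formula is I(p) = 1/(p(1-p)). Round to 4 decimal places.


For Bernoulli(p), Fisher information is I(p) = 1/(p*(1-p)).
p = 0.88, 1-p = 0.12.
p*(1-p) = 0.1056.
I(p) = 1/0.1056 = 9.4697

9.4697


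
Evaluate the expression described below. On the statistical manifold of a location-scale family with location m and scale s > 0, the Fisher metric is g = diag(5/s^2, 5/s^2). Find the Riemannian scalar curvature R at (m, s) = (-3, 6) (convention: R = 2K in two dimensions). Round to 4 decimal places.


The metric has the form g = (A dm^2 + B ds^2)/s^2 with A = 5, B = 5.
Substitute u = sqrt(A/B)*m: g = B*(du^2 + ds^2)/s^2, i.e. B times the
Poincare upper half-plane metric, which has constant Gaussian curvature -1.
Scaling a 2D metric by a constant c divides the Gaussian curvature by c,
so K = -1/B = -1/(5) = -0.2000 everywhere (the point (m, s) = (-3, 6) is irrelevant:
the curvature is constant).
Scalar curvature in dimension 2: R = 2K = -2/(5) = -0.4000.

-0.4000


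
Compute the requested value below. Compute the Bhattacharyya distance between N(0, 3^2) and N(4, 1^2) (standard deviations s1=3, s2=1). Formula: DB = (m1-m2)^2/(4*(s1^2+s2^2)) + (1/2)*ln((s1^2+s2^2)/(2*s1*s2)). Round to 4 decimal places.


Bhattacharyya distance between two Gaussians:
DB = (m1-m2)^2/(4*(s1^2+s2^2)) + (1/2)*ln((s1^2+s2^2)/(2*s1*s2)).
(m1-m2)^2 = (-4)^2 = 16.
s1^2+s2^2 = 9 + 1 = 10.
term1 = 16/40 = 0.4.
term2 = 0.5*ln(10/6.0) = 0.255413.
DB = 0.4 + 0.255413 = 0.6554

0.6554


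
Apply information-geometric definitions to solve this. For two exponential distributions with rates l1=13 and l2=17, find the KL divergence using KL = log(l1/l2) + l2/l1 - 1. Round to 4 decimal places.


KL divergence for exponential family:
KL = log(l1/l2) + l2/l1 - 1.
log(13/17) = -0.268264.
17/13 = 1.307692.
KL = -0.268264 + 1.307692 - 1 = 0.0394

0.0394


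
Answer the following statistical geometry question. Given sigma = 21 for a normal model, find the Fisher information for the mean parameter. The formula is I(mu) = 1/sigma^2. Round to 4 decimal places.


The Fisher information for the mean of a normal distribution is I(mu) = 1/sigma^2.
sigma = 21, so sigma^2 = 441.
I(mu) = 1/441 = 0.0023

0.0023


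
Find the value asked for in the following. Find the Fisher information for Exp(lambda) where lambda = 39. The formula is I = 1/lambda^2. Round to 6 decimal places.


Fisher information for exponential: I(lambda) = 1/lambda^2.
lambda = 39, lambda^2 = 1521.
I = 1/1521 = 0.000657

0.000657


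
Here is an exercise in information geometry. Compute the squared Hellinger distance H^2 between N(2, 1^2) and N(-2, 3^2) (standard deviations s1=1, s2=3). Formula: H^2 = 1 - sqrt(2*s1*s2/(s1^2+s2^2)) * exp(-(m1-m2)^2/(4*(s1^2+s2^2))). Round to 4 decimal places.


Squared Hellinger distance for Gaussians:
H^2 = 1 - sqrt(2*s1*s2/(s1^2+s2^2)) * exp(-(m1-m2)^2/(4*(s1^2+s2^2))).
s1^2 = 1, s2^2 = 9, s1^2+s2^2 = 10.
sqrt(2*1*3/(10)) = 0.774597.
(m1-m2)^2 = (4)^2 = 16.
exp(-16/(4*10)) = exp(-0.4) = 0.67032.
H^2 = 1 - 0.774597*0.67032 = 0.4808

0.4808


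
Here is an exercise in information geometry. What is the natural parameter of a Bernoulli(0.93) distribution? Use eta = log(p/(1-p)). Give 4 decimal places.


Natural parameter for Bernoulli: eta = log(p/(1-p)).
p = 0.93, 1-p = 0.07.
p/(1-p) = 13.285714.
eta = log(13.285714) = 2.5867

2.5867


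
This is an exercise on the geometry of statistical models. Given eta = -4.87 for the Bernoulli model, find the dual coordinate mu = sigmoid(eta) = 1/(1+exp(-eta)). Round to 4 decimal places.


Dual coordinate (expectation parameter) for Bernoulli:
mu = 1/(1+exp(-eta)).
eta = -4.87.
exp(-eta) = exp(4.87) = 130.320917.
mu = 1/(1+130.320917) = 0.0076

0.0076


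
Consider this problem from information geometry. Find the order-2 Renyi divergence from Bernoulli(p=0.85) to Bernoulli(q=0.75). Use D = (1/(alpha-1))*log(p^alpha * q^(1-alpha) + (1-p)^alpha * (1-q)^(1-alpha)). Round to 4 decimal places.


Renyi divergence of order alpha between Bernoulli distributions:
D = (1/(alpha-1))*log(p^alpha * q^(1-alpha) + (1-p)^alpha * (1-q)^(1-alpha)).
alpha = 2, p = 0.85, q = 0.75.
p^alpha * q^(1-alpha) = 0.85^2 * 0.75^-1 = 0.963333.
(1-p)^alpha * (1-q)^(1-alpha) = 0.15^2 * 0.25^-1 = 0.09.
sum = 0.963333 + 0.09 = 1.053333.
D = (1/1)*log(1.053333) = 0.0520

0.0520


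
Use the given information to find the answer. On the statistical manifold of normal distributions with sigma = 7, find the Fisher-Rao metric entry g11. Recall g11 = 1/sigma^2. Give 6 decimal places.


For the 2-parameter normal family, the Fisher metric has:
  g11 = 1/sigma^2, g22 = 2/sigma^2.
sigma = 7, sigma^2 = 49.
g11 = 0.020408

0.020408


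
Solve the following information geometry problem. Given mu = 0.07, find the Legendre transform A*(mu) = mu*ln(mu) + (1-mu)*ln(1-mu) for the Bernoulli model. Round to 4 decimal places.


Legendre transform for Bernoulli:
A*(mu) = mu*log(mu) + (1-mu)*log(1-mu).
mu = 0.07, 1-mu = 0.93.
mu*log(mu) = 0.07*log(0.07) = -0.186148.
(1-mu)*log(1-mu) = 0.93*log(0.93) = -0.067491.
A* = -0.186148 + -0.067491 = -0.2536

-0.2536


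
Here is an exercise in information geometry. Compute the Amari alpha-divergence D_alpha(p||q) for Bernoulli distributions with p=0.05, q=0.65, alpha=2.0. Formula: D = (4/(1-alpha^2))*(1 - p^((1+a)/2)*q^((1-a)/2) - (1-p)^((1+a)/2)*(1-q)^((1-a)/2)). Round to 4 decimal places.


Amari alpha-divergence:
D = (4/(1-alpha^2))*(1 - p^((1+a)/2)*q^((1-a)/2) - (1-p)^((1+a)/2)*(1-q)^((1-a)/2)).
alpha = 2.0, p = 0.05, q = 0.65.
e1 = (1+alpha)/2 = 1.5, e2 = (1-alpha)/2 = -0.5.
t1 = p^e1 * q^e2 = 0.05^1.5 * 0.65^-0.5 = 0.013868.
t2 = (1-p)^e1 * (1-q)^e2 = 0.95^1.5 * 0.35^-0.5 = 1.565133.
4/(1-alpha^2) = -1.333333.
D = -1.333333*(1 - 0.013868 - 1.565133) = 0.7720

0.7720


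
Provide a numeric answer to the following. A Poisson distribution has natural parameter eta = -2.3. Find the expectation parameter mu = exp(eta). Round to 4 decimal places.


Expectation parameter for Poisson exponential family:
mu = exp(eta).
eta = -2.3.
mu = exp(-2.3) = 0.1003

0.1003


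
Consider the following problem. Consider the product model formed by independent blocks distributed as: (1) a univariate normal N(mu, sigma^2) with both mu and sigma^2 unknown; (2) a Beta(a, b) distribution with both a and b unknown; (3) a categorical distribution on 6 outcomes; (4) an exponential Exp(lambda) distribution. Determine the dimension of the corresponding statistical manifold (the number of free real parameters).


The dimension of a statistical manifold equals the number of free
(independent) real parameters of the model. For a product of independent
blocks the parameter counts add.
- normal (mu, sigma^2): 2.
- Beta (a, b): 2.
- categorical on 6 outcomes (probabilities sum to 1): 6-1 = 5.
- exponential (lambda): 1.
Total = 2 + 2 + 5 + 1 = 10.
Dimension = 10

10


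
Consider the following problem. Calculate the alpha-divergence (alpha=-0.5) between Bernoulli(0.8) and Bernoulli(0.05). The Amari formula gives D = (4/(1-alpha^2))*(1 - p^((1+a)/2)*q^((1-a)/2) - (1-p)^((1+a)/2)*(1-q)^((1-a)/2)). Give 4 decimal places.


Amari alpha-divergence:
D = (4/(1-alpha^2))*(1 - p^((1+a)/2)*q^((1-a)/2) - (1-p)^((1+a)/2)*(1-q)^((1-a)/2)).
alpha = -0.5, p = 0.8, q = 0.05.
e1 = (1+alpha)/2 = 0.25, e2 = (1-alpha)/2 = 0.75.
t1 = p^e1 * q^e2 = 0.8^0.25 * 0.05^0.75 = 0.1.
t2 = (1-p)^e1 * (1-q)^e2 = 0.2^0.25 * 0.95^0.75 = 0.643502.
4/(1-alpha^2) = 5.333333.
D = 5.333333*(1 - 0.1 - 0.643502) = 1.3680

1.3680


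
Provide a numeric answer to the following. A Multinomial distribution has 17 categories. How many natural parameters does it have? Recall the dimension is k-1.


Exponential family dimension calculation:
For Multinomial with k=17 categories, dim = k-1 = 16.

16


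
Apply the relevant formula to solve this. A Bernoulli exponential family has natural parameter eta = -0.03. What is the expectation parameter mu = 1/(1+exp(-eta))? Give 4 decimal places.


Dual coordinate (expectation parameter) for Bernoulli:
mu = 1/(1+exp(-eta)).
eta = -0.03.
exp(-eta) = exp(0.03) = 1.030455.
mu = 1/(1+1.030455) = 0.4925

0.4925


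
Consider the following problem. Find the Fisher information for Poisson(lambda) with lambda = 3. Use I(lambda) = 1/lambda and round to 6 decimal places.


Fisher information for Poisson: I(lambda) = 1/lambda.
lambda = 3.
I(lambda) = 1/3 = 0.333333

0.333333


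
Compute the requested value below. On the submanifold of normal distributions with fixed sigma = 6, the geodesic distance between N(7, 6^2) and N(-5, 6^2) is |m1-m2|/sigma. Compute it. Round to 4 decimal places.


On the fixed-variance normal subfamily, geodesic distance = |m1-m2|/sigma.
|7 - -5| = 12.
sigma = 6.
d = 12/6 = 2.0000

2.0000


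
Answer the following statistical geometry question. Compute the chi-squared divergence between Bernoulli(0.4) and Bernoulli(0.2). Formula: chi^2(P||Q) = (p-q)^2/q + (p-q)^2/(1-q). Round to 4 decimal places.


Chi-squared divergence between Bernoulli distributions:
chi^2 = (p-q)^2/q + (p-q)^2/(1-q).
p = 0.4, q = 0.2, p-q = 0.2.
(p-q)^2 = 0.04.
term1 = 0.04/0.2 = 0.2.
term2 = 0.04/0.8 = 0.05.
chi^2 = 0.2 + 0.05 = 0.2500

0.2500


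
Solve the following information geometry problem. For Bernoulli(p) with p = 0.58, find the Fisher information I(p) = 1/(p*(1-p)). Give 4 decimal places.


For Bernoulli(p), Fisher information is I(p) = 1/(p*(1-p)).
p = 0.58, 1-p = 0.42.
p*(1-p) = 0.2436.
I(p) = 1/0.2436 = 4.1051

4.1051


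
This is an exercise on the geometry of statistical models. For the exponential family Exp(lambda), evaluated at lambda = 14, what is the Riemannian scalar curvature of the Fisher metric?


This family has a single free parameter, so its statistical manifold
is 1-dimensional. The Riemann curvature tensor of any 1-dimensional
Riemannian manifold vanishes identically, so R = 0.

0
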